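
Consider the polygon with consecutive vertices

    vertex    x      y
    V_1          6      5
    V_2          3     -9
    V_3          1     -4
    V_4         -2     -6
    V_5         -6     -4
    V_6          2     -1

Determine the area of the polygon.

Σ = (-69) + (-3) + (-14) + (-28) + (14) + (16) = -84
Area = |Σ|/2 = 42.

42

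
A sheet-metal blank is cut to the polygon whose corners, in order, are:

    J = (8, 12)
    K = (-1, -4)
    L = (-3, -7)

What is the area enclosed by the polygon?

2.5

Cross-terms: -20, -5, 20  ⇒  Σ = -5
Area = |Σ|/2 = 2.5.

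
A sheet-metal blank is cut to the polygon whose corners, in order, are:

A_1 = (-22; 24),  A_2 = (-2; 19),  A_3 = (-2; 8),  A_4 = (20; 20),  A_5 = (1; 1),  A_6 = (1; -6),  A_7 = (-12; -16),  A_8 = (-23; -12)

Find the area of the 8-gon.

841.5

A_1→A_2: (-22)(19) − (-2)(24) = -370
A_2→A_3: (-2)(8) − (-2)(19) = 22
A_3→A_4: (-2)(20) − (20)(8) = -200
A_4→A_5: (20)(1) − (1)(20) = 0
A_5→A_6: (1)(-6) − (1)(1) = -7
A_6→A_7: (1)(-16) − (-12)(-6) = -88
A_7→A_8: (-12)(-12) − (-23)(-16) = -224
A_8→A_1: (-23)(24) − (-22)(-12) = -816
Σ = -1683
Area = |Σ|/2 = 841.5.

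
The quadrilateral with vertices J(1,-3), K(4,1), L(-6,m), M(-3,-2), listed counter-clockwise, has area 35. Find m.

Write out the shoelace sum; only the two edges meeting at L involve m:
2·Area = [(4·m − (-6)·1) + ((-6)·(-2) − (-3)·m)] + 24
       = 7·m + 42 = 70
⇒ m = 4.

4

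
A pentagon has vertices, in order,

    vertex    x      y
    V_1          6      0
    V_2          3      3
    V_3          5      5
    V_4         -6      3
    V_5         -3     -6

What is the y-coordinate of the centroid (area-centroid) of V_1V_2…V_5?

7/48

Apply the shoelace (surveyor's) formula. First the cross-terms c_i = x_i·y_{i+1} − x_{i+1}·y_i:
  18, 0, 45, 45, 36  ⇒  2A = 144, A = 72.
Then Σ (y_i + y_{i+1})·c_i = 63, so ȳ = 63 / (6·72) = 7/48.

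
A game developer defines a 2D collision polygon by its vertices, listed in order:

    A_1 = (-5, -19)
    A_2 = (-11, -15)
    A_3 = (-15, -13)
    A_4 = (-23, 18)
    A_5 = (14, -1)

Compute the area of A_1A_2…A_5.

Apply the shoelace formula: 2A = Σ (x_i·y_{i+1} − x_{i+1}·y_i), indices taken mod 5.
Σ = (-134) + (-82) + (-569) + (-229) + (-271) = -1285
Area = |Σ|/2 = 642.5.

642.5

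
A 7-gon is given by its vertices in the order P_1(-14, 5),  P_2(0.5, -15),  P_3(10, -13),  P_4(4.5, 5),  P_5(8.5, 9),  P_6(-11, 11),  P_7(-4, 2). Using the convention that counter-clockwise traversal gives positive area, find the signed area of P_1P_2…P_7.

340

P_1→P_2: (-14)(-15) − (0.5)(5) = 207.5
P_2→P_3: (0.5)(-13) − (10)(-15) = 143.5
P_3→P_4: (10)(5) − (4.5)(-13) = 108.5
P_4→P_5: (4.5)(9) − (8.5)(5) = -2
P_5→P_6: (8.5)(11) − (-11)(9) = 192.5
P_6→P_7: (-11)(2) − (-4)(11) = 22
P_7→P_1: (-4)(5) − (-14)(2) = 8
Σ = 680
Signed area = Σ/2 = 340 (positive ⇒ counter-clockwise traversal).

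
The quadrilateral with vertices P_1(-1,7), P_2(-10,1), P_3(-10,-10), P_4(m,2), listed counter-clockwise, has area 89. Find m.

The doubled signed area Σ (x_i y_{i+1} − x_{i+1} y_i) is linear in m.
With m=0 it equals 161; the coefficient of m is 17 (from the two edges through P_4).
So 17·m + 161 = 2·89 = 178 ⇒ m = 1.

1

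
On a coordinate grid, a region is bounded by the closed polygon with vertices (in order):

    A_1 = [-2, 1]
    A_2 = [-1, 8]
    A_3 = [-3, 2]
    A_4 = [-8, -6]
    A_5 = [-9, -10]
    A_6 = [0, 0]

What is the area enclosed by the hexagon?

33.5

Apply the surveyor's formula: 2A = Σ (x_i·y_{i+1} − x_{i+1}·y_i), indices taken mod 6.
Σ = (-15) + (22) + (34) + (26) + (0) + (0) = 67
Area = |Σ|/2 = 33.5.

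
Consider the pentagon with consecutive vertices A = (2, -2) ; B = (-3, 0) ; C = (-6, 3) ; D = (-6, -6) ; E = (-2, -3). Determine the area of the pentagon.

Apply the shoelace (surveyor's) formula: 2A = Σ (x_i·y_{i+1} − x_{i+1}·y_i), indices taken mod 5.
Σ = (-6) + (-9) + (54) + (6) + (10) = 55
Area = |Σ|/2 = 27.5.

27.5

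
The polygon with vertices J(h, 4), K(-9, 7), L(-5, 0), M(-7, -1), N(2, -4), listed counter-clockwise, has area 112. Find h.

10

The doubled signed area Σ (x_i y_{i+1} − x_{i+1} y_i) is linear in h.
With h=0 it equals 114; the coefficient of h is 11 (from the two edges through J).
So 11·h + 114 = 2·112 = 224 ⇒ h = 10.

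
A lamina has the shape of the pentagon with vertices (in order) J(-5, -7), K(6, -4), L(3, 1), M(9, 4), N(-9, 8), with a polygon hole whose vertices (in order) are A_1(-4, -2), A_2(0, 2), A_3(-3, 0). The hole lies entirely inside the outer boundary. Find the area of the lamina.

Outer boundary:
Apply Gauss's area formula: 2A = Σ (x_i·y_{i+1} − x_{i+1}·y_i), indices taken mod 5.
Cross-terms: 62, 18, 3, 108, 103  ⇒  Σ = 294
Area = |Σ|/2 = 147.
Hole:
Σ = (-8) + (6) + (6) = 4
Area = |Σ|/2 = 2.
Net area = 147 − 2 = 145.

145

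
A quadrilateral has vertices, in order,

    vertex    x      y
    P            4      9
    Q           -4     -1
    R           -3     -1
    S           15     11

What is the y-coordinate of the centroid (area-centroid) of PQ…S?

947/159

Apply the surveyor's formula. First the cross-terms c_i = x_i·y_{i+1} − x_{i+1}·y_i:
  32, 1, -18, 91  ⇒  2A = 106, A = 53.
Then Σ (y_i + y_{i+1})·c_i = 1894, so ȳ = 1894 / (6·53) = 947/159.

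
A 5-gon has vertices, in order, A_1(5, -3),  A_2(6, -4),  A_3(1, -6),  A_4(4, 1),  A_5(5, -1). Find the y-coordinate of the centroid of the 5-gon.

Apply Gauss's area formula. First the cross-terms c_i = x_i·y_{i+1} − x_{i+1}·y_i:
  -2, -32, 25, -9, -10  ⇒  2A = -28, A = -14.
Then Σ (y_i + y_{i+1})·c_i = 249, so ȳ = 249 / (6·(-14)) = -83/28.

-83/28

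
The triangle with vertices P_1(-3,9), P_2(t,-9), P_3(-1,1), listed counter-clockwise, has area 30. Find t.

-6

The doubled signed area Σ (x_i y_{i+1} − x_{i+1} y_i) is linear in t.
With t=0 it equals 12; the coefficient of t is -8 (from the two edges through P_2).
So -8·t + 12 = 2·30 = 60 ⇒ t = -6.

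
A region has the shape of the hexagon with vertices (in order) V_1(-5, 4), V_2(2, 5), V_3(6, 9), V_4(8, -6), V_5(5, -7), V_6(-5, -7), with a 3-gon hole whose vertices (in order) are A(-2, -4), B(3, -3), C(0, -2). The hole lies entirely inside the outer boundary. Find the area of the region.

148

Outer boundary:
Apply the shoelace (surveyor's) formula: 2A = Σ (x_i·y_{i+1} − x_{i+1}·y_i), indices taken mod 6.
Cross-terms: -33, -12, -108, -26, -70, -55  ⇒  Σ = -304
Area = |Σ|/2 = 152.
Hole:
Apply the shoelace (surveyor's) formula: 2A = Σ (x_i·y_{i+1} − x_{i+1}·y_i), indices taken mod 3.
Cross-terms: 18, -6, -4  ⇒  Σ = 8
Area = |Σ|/2 = 4.
Net area = 152 − 4 = 148.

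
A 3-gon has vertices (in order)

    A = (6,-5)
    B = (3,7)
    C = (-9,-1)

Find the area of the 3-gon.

84

Apply Gauss's area formula: 2A = Σ (x_i·y_{i+1} − x_{i+1}·y_i), indices taken mod 3.
Σ = (57) + (60) + (51) = 168
Area = |Σ|/2 = 84.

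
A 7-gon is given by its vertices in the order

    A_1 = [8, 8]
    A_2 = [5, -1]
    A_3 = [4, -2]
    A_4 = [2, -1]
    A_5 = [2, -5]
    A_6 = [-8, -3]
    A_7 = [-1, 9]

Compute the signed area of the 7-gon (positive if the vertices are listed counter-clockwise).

-131.5

Apply the surveyor's formula: 2A = Σ (x_i·y_{i+1} − x_{i+1}·y_i), indices taken mod 7.
Σ = (-48) + (-6) + (0) + (-8) + (-46) + (-75) + (-80) = -263
Signed area = Σ/2 = -131.5 (negative ⇒ clockwise traversal).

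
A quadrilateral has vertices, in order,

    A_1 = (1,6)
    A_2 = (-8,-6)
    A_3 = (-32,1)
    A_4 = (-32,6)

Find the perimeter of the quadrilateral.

78

|A_1A_2| = √((-9)² + (-12)²) = √225 = 15
|A_2A_3| = √((-24)² + (7)²) = √625 = 25
|A_3A_4| = √((0)² + (5)²) = √25 = 5
|A_4A_1| = √((33)² + (0)²) = √1089 = 33
Perimeter = 15 + 25 + 5 + 33 = 78.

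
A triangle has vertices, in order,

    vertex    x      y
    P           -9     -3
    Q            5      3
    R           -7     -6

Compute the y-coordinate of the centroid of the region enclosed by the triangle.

-2

Apply the surveyor's formula. First the cross-terms c_i = x_i·y_{i+1} − x_{i+1}·y_i:
  -12, -9, -33  ⇒  2A = -54, A = -27.
Then Σ (y_i + y_{i+1})·c_i = 324, so ȳ = 324 / (6·(-27)) = -2.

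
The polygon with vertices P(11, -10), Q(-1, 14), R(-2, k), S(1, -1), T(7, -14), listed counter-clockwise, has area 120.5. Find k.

Write out the shoelace sum; only the two edges meeting at R involve k:
2·Area = [((-1)·k − (-2)·14) + ((-2)·(-1) − 1·k)] + 221
       = -2·k + 251 = 241
⇒ k = 5.

5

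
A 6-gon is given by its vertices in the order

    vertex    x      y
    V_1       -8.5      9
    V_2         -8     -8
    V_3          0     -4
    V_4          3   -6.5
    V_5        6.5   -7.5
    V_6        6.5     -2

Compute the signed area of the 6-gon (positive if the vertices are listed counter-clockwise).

140.5

V_1→V_2: (-8.5)(-8) − (-8)(9) = 140
V_2→V_3: (-8)(-4) − (0)(-8) = 32
V_3→V_4: (0)(-6.5) − (3)(-4) = 12
V_4→V_5: (3)(-7.5) − (6.5)(-6.5) = 19.75
V_5→V_6: (6.5)(-2) − (6.5)(-7.5) = 35.75
V_6→V_1: (6.5)(9) − (-8.5)(-2) = 41.5
Σ = 281
Signed area = Σ/2 = 140.5 (positive ⇒ counter-clockwise traversal).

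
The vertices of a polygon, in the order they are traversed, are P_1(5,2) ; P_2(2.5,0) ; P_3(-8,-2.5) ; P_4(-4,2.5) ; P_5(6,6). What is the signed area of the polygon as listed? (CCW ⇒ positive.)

-49.125

Σ = (-5) + (-6.25) + (-30) + (-39) + (-18) = -98.25
Signed area = Σ/2 = -49.125 (negative ⇒ clockwise traversal).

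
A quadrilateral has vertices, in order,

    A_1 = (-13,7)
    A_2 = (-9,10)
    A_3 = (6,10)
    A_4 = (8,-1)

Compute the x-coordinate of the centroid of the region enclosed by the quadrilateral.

Apply the surveyor's formula. First the cross-terms c_i = x_i·y_{i+1} − x_{i+1}·y_i:
  -67, -150, -86, 43  ⇒  2A = -260, A = -130.
Then Σ (x_i + x_{i+1})·c_i = 505, so x̄ = 505 / (6·(-130)) = -101/156.

-101/156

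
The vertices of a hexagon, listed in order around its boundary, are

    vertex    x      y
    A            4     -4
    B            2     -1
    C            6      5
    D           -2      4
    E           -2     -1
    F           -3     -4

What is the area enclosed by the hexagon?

Apply Gauss's area formula: 2A = Σ (x_i·y_{i+1} − x_{i+1}·y_i), indices taken mod 6.
Σ = (4) + (16) + (34) + (10) + (5) + (28) = 97
Area = |Σ|/2 = 48.5.

48.5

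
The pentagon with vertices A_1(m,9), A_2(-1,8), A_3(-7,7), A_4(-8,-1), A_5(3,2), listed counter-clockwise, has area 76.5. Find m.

3

The doubled signed area Σ (x_i y_{i+1} − x_{i+1} y_i) is linear in m.
With m=0 it equals 135; the coefficient of m is 6 (from the two edges through A_1).
So 6·m + 135 = 2·76.5 = 153 ⇒ m = 3.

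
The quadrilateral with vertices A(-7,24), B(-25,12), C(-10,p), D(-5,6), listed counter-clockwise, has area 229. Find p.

Write out the shoelace sum; only the two edges meeting at C involve p:
2·Area = [((-25)·p − (-10)·12) + ((-10)·6 − (-5)·p)] + 438
       = -20·p + 498 = 458
⇒ p = 2.

2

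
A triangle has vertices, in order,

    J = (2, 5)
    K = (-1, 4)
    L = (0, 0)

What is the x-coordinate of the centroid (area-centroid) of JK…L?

1/3

Apply the shoelace (surveyor's) formula. First the cross-terms c_i = x_i·y_{i+1} − x_{i+1}·y_i:
  13, 0, 0  ⇒  2A = 13, A = 6.5.
Then Σ (x_i + x_{i+1})·c_i = 13, so x̄ = 13 / (6·6.5) = 1/3.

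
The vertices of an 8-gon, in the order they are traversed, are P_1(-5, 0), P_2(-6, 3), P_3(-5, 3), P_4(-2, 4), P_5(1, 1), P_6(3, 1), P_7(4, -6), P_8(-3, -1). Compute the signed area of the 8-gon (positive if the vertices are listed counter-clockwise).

Apply the shoelace formula: 2A = Σ (x_i·y_{i+1} − x_{i+1}·y_i), indices taken mod 8.
Cross-terms: -15, -3, -14, -6, -2, -22, -22, -5  ⇒  Σ = -89
Signed area = Σ/2 = -44.5 (negative ⇒ clockwise traversal).

-44.5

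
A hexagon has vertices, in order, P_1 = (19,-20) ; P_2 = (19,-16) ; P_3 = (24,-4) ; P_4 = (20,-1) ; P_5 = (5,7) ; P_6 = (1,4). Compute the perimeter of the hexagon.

|P_1P_2| = √((0)² + (4)²) = √16 = 4
|P_2P_3| = √((5)² + (12)²) = √169 = 13
|P_3P_4| = √((-4)² + (3)²) = √25 = 5
|P_4P_5| = √((-15)² + (8)²) = √289 = 17
|P_5P_6| = √((-4)² + (-3)²) = √25 = 5
|P_6P_1| = √((18)² + (-24)²) = √900 = 30
Perimeter = 4 + 13 + 5 + 17 + 5 + 30 = 74.

74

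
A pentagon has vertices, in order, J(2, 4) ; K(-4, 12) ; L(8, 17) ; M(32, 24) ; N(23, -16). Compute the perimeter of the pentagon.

118

|JK| = √((-6)² + (8)²) = √100 = 10
|KL| = √((12)² + (5)²) = √169 = 13
|LM| = √((24)² + (7)²) = √625 = 25
|MN| = √((-9)² + (-40)²) = √1681 = 41
|NJ| = √((-21)² + (20)²) = √841 = 29
Perimeter = 10 + 13 + 25 + 41 + 29 = 118.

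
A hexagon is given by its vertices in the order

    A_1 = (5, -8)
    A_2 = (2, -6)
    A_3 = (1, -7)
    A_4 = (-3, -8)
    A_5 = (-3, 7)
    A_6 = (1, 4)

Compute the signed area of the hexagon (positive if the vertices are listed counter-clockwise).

-71.5

Cross-terms: -14, -8, -29, -45, -19, -28  ⇒  Σ = -143
Signed area = Σ/2 = -71.5 (negative ⇒ clockwise traversal).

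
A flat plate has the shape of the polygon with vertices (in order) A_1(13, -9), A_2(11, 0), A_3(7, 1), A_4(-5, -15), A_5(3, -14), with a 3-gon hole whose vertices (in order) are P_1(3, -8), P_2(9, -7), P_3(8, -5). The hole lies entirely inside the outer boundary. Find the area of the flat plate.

133.5

Outer boundary:
Σ = (99) + (11) + (-100) + (115) + (155) = 280
Area = |Σ|/2 = 140.
Hole:
Apply the shoelace (surveyor's) formula: 2A = Σ (x_i·y_{i+1} − x_{i+1}·y_i), indices taken mod 3.
Σ = (51) + (11) + (-49) = 13
Area = |Σ|/2 = 6.5.
Net area = 140 − 6.5 = 133.5.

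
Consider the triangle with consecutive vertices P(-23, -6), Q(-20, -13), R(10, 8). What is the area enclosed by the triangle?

136.5

Apply the surveyor's formula: 2A = Σ (x_i·y_{i+1} − x_{i+1}·y_i), indices taken mod 3.
Cross-terms: 179, -30, 124  ⇒  Σ = 273
Area = |Σ|/2 = 136.5.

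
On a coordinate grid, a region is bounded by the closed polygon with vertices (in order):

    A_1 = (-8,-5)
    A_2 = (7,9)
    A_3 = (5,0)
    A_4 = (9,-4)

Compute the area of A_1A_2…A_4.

89.5

Apply Gauss's area formula: 2A = Σ (x_i·y_{i+1} − x_{i+1}·y_i), indices taken mod 4.
A_1→A_2: (-8)(9) − (7)(-5) = -37
A_2→A_3: (7)(0) − (5)(9) = -45
A_3→A_4: (5)(-4) − (9)(0) = -20
A_4→A_1: (9)(-5) − (-8)(-4) = -77
Σ = -179
Area = |Σ|/2 = 89.5.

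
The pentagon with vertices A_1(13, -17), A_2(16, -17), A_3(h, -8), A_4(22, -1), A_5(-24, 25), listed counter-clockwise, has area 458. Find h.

The doubled signed area Σ (x_i y_{i+1} − x_{i+1} y_i) is linear in h.
With h=0 it equals 708; the coefficient of h is 16 (from the two edges through A_3).
So 16·h + 708 = 2·458 = 916 ⇒ h = 13.

13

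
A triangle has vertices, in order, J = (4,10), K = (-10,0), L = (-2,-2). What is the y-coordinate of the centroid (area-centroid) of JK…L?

8/3

Apply Gauss's area formula. First the cross-terms c_i = x_i·y_{i+1} − x_{i+1}·y_i:
  100, 20, -12  ⇒  2A = 108, A = 54.
Then Σ (y_i + y_{i+1})·c_i = 864, so ȳ = 864 / (6·54) = 8/3.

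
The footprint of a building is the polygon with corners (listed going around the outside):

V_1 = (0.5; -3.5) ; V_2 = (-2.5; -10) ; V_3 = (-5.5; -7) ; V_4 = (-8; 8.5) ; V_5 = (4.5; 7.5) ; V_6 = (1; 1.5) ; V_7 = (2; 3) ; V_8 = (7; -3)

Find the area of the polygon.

151.5

Apply the shoelace (surveyor's) formula: 2A = Σ (x_i·y_{i+1} − x_{i+1}·y_i), indices taken mod 8.
Cross-terms: -13.75, -37.5, -102.75, -98.25, -0.75, 0, -27, -23  ⇒  Σ = -303
Area = |Σ|/2 = 151.5.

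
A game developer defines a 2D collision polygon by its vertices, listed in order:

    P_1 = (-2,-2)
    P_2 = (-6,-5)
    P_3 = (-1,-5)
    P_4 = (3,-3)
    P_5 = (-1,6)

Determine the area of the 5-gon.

35

Apply Gauss's area formula: 2A = Σ (x_i·y_{i+1} − x_{i+1}·y_i), indices taken mod 5.
Σ = (-2) + (25) + (18) + (15) + (14) = 70
Area = |Σ|/2 = 35.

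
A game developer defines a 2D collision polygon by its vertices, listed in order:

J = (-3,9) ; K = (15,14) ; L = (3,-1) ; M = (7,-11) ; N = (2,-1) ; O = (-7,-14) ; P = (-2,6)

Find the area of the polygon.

175

Apply the surveyor's formula: 2A = Σ (x_i·y_{i+1} − x_{i+1}·y_i), indices taken mod 7.
J→K: (-3)(14) − (15)(9) = -177
K→L: (15)(-1) − (3)(14) = -57
L→M: (3)(-11) − (7)(-1) = -26
M→N: (7)(-1) − (2)(-11) = 15
N→O: (2)(-14) − (-7)(-1) = -35
O→P: (-7)(6) − (-2)(-14) = -70
P→J: (-2)(9) − (-3)(6) = 0
Σ = -350
Area = |Σ|/2 = 175.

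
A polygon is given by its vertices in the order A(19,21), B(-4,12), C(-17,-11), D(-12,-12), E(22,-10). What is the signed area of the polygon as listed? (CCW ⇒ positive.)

834

Σ = (312) + (248) + (72) + (384) + (652) = 1668
Signed area = Σ/2 = 834 (positive ⇒ counter-clockwise traversal).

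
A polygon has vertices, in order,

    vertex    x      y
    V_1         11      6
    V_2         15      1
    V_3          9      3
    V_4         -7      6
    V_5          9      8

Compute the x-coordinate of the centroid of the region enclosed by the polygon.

485/84

Apply the surveyor's formula. First the cross-terms c_i = x_i·y_{i+1} − x_{i+1}·y_i:
  -79, 36, 75, -110, -34  ⇒  2A = -112, A = -56.
Then Σ (x_i + x_{i+1})·c_i = -1940, so x̄ = -1940 / (6·(-56)) = 485/84.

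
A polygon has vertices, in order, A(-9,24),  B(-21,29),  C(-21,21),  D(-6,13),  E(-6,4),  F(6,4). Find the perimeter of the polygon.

84

|AB| = √((-12)² + (5)²) = √169 = 13
|BC| = √((0)² + (-8)²) = √64 = 8
|CD| = √((15)² + (-8)²) = √289 = 17
|DE| = √((0)² + (-9)²) = √81 = 9
|EF| = √((12)² + (0)²) = √144 = 12
|FA| = √((-15)² + (20)²) = √625 = 25
Perimeter = 13 + 8 + 17 + 9 + 12 + 25 = 84.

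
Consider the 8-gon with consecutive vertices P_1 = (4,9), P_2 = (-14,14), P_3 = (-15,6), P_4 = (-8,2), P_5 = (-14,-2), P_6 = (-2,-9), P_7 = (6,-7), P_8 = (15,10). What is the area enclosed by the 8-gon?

410

Apply the surveyor's formula: 2A = Σ (x_i·y_{i+1} − x_{i+1}·y_i), indices taken mod 8.
Cross-terms: 182, 126, 18, 44, 122, 68, 165, 95  ⇒  Σ = 820
Area = |Σ|/2 = 410.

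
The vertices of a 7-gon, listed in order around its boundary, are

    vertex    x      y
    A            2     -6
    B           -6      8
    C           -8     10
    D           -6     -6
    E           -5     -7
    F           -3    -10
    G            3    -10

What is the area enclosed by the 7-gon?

Apply the surveyor's formula: 2A = Σ (x_i·y_{i+1} − x_{i+1}·y_i), indices taken mod 7.
A→B: (2)(8) − (-6)(-6) = -20
B→C: (-6)(10) − (-8)(8) = 4
C→D: (-8)(-6) − (-6)(10) = 108
D→E: (-6)(-7) − (-5)(-6) = 12
E→F: (-5)(-10) − (-3)(-7) = 29
F→G: (-3)(-10) − (3)(-10) = 60
G→A: (3)(-6) − (2)(-10) = 2
Σ = 195
Area = |Σ|/2 = 97.5.

97.5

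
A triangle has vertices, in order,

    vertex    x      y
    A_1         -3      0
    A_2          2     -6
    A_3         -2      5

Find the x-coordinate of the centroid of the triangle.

Apply the shoelace (surveyor's) formula. First the cross-terms c_i = x_i·y_{i+1} − x_{i+1}·y_i:
  18, -2, 15  ⇒  2A = 31, A = 15.5.
Then Σ (x_i + x_{i+1})·c_i = -93, so x̄ = -93 / (6·15.5) = -1.

-1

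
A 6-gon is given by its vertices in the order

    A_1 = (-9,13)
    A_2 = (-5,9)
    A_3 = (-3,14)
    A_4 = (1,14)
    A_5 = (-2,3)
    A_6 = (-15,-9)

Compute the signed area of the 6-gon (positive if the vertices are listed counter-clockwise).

-148.5

Σ = (-16) + (-43) + (-56) + (31) + (63) + (-276) = -297
Signed area = Σ/2 = -148.5 (negative ⇒ clockwise traversal).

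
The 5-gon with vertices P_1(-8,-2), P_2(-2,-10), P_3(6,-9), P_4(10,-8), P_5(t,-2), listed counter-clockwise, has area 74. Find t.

Write out the shoelace sum; only the two edges meeting at P_5 involve t:
2·Area = [(10·(-2) − t·(-8)) + (t·(-2) − (-8)·(-2))] + 196
       = 6·t + 160 = 148
⇒ t = -2.

-2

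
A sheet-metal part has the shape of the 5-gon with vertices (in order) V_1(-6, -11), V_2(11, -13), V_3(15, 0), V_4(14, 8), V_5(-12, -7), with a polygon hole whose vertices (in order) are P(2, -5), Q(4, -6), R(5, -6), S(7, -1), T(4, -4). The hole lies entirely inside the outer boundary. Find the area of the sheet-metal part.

Outer boundary:
V_1→V_2: (-6)(-13) − (11)(-11) = 199
V_2→V_3: (11)(0) − (15)(-13) = 195
V_3→V_4: (15)(8) − (14)(0) = 120
V_4→V_5: (14)(-7) − (-12)(8) = -2
V_5→V_1: (-12)(-11) − (-6)(-7) = 90
Σ = 602
Area = |Σ|/2 = 301.
Hole:
Apply Gauss's area formula: 2A = Σ (x_i·y_{i+1} − x_{i+1}·y_i), indices taken mod 5.
P→Q: (2)(-6) − (4)(-5) = 8
Q→R: (4)(-6) − (5)(-6) = 6
R→S: (5)(-1) − (7)(-6) = 37
S→T: (7)(-4) − (4)(-1) = -24
T→P: (4)(-5) − (2)(-4) = -12
Σ = 15
Area = |Σ|/2 = 7.5.
Net area = 301 − 7.5 = 293.5.

293.5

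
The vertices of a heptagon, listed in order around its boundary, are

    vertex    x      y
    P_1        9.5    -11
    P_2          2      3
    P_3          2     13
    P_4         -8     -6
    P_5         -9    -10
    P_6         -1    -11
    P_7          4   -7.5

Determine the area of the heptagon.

Apply Gauss's area formula: 2A = Σ (x_i·y_{i+1} − x_{i+1}·y_i), indices taken mod 7.
Cross-terms: 50.5, 20, 92, 26, 89, 51.5, 27.25  ⇒  Σ = 356.25
Area = |Σ|/2 = 178.125.

178.125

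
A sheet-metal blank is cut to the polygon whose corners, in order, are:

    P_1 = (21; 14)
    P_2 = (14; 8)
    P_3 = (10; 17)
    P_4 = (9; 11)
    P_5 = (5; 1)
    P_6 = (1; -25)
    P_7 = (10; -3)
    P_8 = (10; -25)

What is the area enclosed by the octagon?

P_1→P_2: (21)(8) − (14)(14) = -28
P_2→P_3: (14)(17) − (10)(8) = 158
P_3→P_4: (10)(11) − (9)(17) = -43
P_4→P_5: (9)(1) − (5)(11) = -46
P_5→P_6: (5)(-25) − (1)(1) = -126
P_6→P_7: (1)(-3) − (10)(-25) = 247
P_7→P_8: (10)(-25) − (10)(-3) = -220
P_8→P_1: (10)(14) − (21)(-25) = 665
Σ = 607
Area = |Σ|/2 = 303.5.

303.5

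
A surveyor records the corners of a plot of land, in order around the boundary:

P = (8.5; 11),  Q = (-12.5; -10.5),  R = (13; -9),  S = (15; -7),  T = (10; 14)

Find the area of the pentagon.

Apply the shoelace (surveyor's) formula: 2A = Σ (x_i·y_{i+1} − x_{i+1}·y_i), indices taken mod 5.
Cross-terms: 48.25, 249, 44, 280, -9  ⇒  Σ = 612.25
Area = |Σ|/2 = 306.125.

306.125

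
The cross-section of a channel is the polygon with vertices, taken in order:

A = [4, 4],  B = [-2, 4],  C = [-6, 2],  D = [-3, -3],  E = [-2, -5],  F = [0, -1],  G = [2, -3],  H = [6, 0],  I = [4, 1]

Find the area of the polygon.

58.5

Apply the shoelace formula: 2A = Σ (x_i·y_{i+1} − x_{i+1}·y_i), indices taken mod 9.
A→B: (4)(4) − (-2)(4) = 24
B→C: (-2)(2) − (-6)(4) = 20
C→D: (-6)(-3) − (-3)(2) = 24
D→E: (-3)(-5) − (-2)(-3) = 9
E→F: (-2)(-1) − (0)(-5) = 2
F→G: (0)(-3) − (2)(-1) = 2
G→H: (2)(0) − (6)(-3) = 18
H→I: (6)(1) − (4)(0) = 6
I→A: (4)(4) − (4)(1) = 12
Σ = 117
Area = |Σ|/2 = 58.5.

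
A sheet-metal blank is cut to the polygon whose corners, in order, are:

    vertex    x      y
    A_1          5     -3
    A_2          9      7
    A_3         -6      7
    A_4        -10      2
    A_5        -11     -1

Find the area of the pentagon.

Apply the surveyor's formula: 2A = Σ (x_i·y_{i+1} − x_{i+1}·y_i), indices taken mod 5.
Σ = (62) + (105) + (58) + (32) + (38) = 295
Area = |Σ|/2 = 147.5.

147.5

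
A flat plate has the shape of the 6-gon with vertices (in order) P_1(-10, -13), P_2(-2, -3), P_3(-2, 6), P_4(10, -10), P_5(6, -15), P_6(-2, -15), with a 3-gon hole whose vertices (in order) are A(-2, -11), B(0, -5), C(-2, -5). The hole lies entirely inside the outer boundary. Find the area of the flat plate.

Outer boundary:
Apply the shoelace formula: 2A = Σ (x_i·y_{i+1} − x_{i+1}·y_i), indices taken mod 6.
P_1→P_2: (-10)(-3) − (-2)(-13) = 4
P_2→P_3: (-2)(6) − (-2)(-3) = -18
P_3→P_4: (-2)(-10) − (10)(6) = -40
P_4→P_5: (10)(-15) − (6)(-10) = -90
P_5→P_6: (6)(-15) − (-2)(-15) = -120
P_6→P_1: (-2)(-13) − (-10)(-15) = -124
Σ = -388
Area = |Σ|/2 = 194.
Hole:
Σ = (10) + (-10) + (12) = 12
Area = |Σ|/2 = 6.
Net area = 194 − 6 = 188.

188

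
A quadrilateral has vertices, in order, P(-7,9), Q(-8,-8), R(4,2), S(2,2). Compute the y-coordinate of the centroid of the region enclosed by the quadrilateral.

Apply Gauss's area formula. First the cross-terms c_i = x_i·y_{i+1} − x_{i+1}·y_i:
  128, 16, 4, 32  ⇒  2A = 180, A = 90.
Then Σ (y_i + y_{i+1})·c_i = 400, so ȳ = 400 / (6·90) = 20/27.

20/27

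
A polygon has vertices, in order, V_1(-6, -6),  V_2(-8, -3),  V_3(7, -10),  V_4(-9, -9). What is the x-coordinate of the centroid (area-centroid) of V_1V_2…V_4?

-625/246

Apply the surveyor's formula. First the cross-terms c_i = x_i·y_{i+1} − x_{i+1}·y_i:
  -30, 101, -153, 0  ⇒  2A = -82, A = -41.
Then Σ (x_i + x_{i+1})·c_i = 625, so x̄ = 625 / (6·(-41)) = -625/246.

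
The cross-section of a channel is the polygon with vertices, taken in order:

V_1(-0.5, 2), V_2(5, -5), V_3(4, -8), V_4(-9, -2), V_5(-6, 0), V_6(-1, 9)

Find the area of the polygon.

Apply Gauss's area formula: 2A = Σ (x_i·y_{i+1} − x_{i+1}·y_i), indices taken mod 6.
Cross-terms: -7.5, -20, -80, -12, -54, 2.5  ⇒  Σ = -171
Area = |Σ|/2 = 85.5.

85.5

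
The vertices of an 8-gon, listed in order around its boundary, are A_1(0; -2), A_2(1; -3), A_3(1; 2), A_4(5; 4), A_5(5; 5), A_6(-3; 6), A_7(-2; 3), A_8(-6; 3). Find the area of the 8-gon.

Apply the shoelace (surveyor's) formula: 2A = Σ (x_i·y_{i+1} − x_{i+1}·y_i), indices taken mod 8.
Cross-terms: 2, 5, -6, 5, 45, 3, 12, 12  ⇒  Σ = 78
Area = |Σ|/2 = 39.

39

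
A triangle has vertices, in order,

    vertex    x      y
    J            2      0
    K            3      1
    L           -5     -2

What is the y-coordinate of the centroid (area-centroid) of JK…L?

Apply the shoelace (surveyor's) formula. First the cross-terms c_i = x_i·y_{i+1} − x_{i+1}·y_i:
  2, -1, 4  ⇒  2A = 5, A = 2.5.
Then Σ (y_i + y_{i+1})·c_i = -5, so ȳ = -5 / (6·2.5) = -1/3.

-1/3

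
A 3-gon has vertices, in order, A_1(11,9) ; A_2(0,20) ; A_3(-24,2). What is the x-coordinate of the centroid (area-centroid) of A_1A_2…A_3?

Apply the shoelace formula. First the cross-terms c_i = x_i·y_{i+1} − x_{i+1}·y_i:
  220, 480, -238  ⇒  2A = 462, A = 231.
Then Σ (x_i + x_{i+1})·c_i = -6006, so x̄ = -6006 / (6·231) = -13/3.

-13/3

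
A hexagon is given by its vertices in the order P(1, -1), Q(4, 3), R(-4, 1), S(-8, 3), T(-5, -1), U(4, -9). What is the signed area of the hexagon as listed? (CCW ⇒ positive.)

48

Cross-terms: 7, 16, -4, 23, 49, 5  ⇒  Σ = 96
Signed area = Σ/2 = 48 (positive ⇒ counter-clockwise traversal).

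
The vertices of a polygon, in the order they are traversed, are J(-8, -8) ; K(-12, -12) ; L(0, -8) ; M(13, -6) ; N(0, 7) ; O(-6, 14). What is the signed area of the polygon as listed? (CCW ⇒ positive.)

246.5

Cross-terms: 0, 96, 104, 91, 42, 160  ⇒  Σ = 493
Signed area = Σ/2 = 246.5 (positive ⇒ counter-clockwise traversal).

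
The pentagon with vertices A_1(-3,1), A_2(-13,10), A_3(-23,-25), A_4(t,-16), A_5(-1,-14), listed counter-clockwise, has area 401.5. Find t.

The doubled signed area Σ (x_i y_{i+1} − x_{i+1} y_i) is linear in t.
With t=0 it equals 847; the coefficient of t is 11 (from the two edges through A_4).
So 11·t + 847 = 2·401.5 = 803 ⇒ t = -4.

-4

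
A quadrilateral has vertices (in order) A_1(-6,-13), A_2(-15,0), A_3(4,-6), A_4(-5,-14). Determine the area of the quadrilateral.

105

A_1→A_2: (-6)(0) − (-15)(-13) = -195
A_2→A_3: (-15)(-6) − (4)(0) = 90
A_3→A_4: (4)(-14) − (-5)(-6) = -86
A_4→A_1: (-5)(-13) − (-6)(-14) = -19
Σ = -210
Area = |Σ|/2 = 105.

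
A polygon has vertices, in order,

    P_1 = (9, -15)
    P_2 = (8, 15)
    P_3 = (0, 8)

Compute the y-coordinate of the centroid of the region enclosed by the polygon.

8/3

Apply the surveyor's formula. First the cross-terms c_i = x_i·y_{i+1} − x_{i+1}·y_i:
  255, 64, -72  ⇒  2A = 247, A = 123.5.
Then Σ (y_i + y_{i+1})·c_i = 1976, so ȳ = 1976 / (6·123.5) = 8/3.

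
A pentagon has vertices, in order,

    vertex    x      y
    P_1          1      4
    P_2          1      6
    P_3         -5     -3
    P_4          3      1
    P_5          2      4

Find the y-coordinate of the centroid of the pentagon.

175/141

Apply Gauss's area formula. First the cross-terms c_i = x_i·y_{i+1} − x_{i+1}·y_i:
  2, 27, 4, 10, 4  ⇒  2A = 47, A = 23.5.
Then Σ (y_i + y_{i+1})·c_i = 175, so ȳ = 175 / (6·23.5) = 175/141.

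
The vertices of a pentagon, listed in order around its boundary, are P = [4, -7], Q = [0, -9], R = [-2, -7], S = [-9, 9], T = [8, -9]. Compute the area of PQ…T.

Apply the surveyor's formula: 2A = Σ (x_i·y_{i+1} − x_{i+1}·y_i), indices taken mod 5.
Σ = (-36) + (-18) + (-81) + (9) + (-20) = -146
Area = |Σ|/2 = 73.

73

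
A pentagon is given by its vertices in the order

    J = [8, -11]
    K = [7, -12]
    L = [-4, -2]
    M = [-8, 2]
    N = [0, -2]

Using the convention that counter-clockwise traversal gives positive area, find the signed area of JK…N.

-36.5

J→K: (8)(-12) − (7)(-11) = -19
K→L: (7)(-2) − (-4)(-12) = -62
L→M: (-4)(2) − (-8)(-2) = -24
M→N: (-8)(-2) − (0)(2) = 16
N→J: (0)(-11) − (8)(-2) = 16
Σ = -73
Signed area = Σ/2 = -36.5 (negative ⇒ clockwise traversal).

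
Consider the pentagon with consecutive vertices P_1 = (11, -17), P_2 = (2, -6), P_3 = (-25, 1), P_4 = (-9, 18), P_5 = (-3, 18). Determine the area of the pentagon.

438

Σ = (-32) + (-148) + (-441) + (-108) + (-147) = -876
Area = |Σ|/2 = 438.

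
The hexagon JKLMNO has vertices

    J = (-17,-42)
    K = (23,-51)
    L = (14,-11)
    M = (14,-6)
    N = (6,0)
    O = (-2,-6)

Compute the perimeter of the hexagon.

146

|JK| = √((40)² + (-9)²) = √1681 = 41
|KL| = √((-9)² + (40)²) = √1681 = 41
|LM| = √((0)² + (5)²) = √25 = 5
|MN| = √((-8)² + (6)²) = √100 = 10
|NO| = √((-8)² + (-6)²) = √100 = 10
|OJ| = √((-15)² + (-36)²) = √1521 = 39
Perimeter = 41 + 41 + 5 + 10 + 10 + 39 = 146.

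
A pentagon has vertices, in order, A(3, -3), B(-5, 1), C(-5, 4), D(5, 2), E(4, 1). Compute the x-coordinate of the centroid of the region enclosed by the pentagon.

-14/75

Apply Gauss's area formula. First the cross-terms c_i = x_i·y_{i+1} − x_{i+1}·y_i:
  -12, -15, -30, -3, -15  ⇒  2A = -75, A = -37.5.
Then Σ (x_i + x_{i+1})·c_i = 42, so x̄ = 42 / (6·(-37.5)) = -14/75.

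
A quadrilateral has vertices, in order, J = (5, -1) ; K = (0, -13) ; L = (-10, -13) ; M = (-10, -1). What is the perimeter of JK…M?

|JK| = √((-5)² + (-12)²) = √169 = 13
|KL| = √((-10)² + (0)²) = √100 = 10
|LM| = √((0)² + (12)²) = √144 = 12
|MJ| = √((15)² + (0)²) = √225 = 15
Perimeter = 13 + 10 + 12 + 15 = 50.

50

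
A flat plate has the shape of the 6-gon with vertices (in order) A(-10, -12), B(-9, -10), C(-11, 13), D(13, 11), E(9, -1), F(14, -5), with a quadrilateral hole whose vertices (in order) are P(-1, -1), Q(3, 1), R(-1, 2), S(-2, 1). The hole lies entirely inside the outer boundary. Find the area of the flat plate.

Outer boundary:
Apply Gauss's area formula: 2A = Σ (x_i·y_{i+1} − x_{i+1}·y_i), indices taken mod 6.
A→B: (-10)(-10) − (-9)(-12) = -8
B→C: (-9)(13) − (-11)(-10) = -227
C→D: (-11)(11) − (13)(13) = -290
D→E: (13)(-1) − (9)(11) = -112
E→F: (9)(-5) − (14)(-1) = -31
F→A: (14)(-12) − (-10)(-5) = -218
Σ = -886
Area = |Σ|/2 = 443.
Hole:
Apply the shoelace (surveyor's) formula: 2A = Σ (x_i·y_{i+1} − x_{i+1}·y_i), indices taken mod 4.
Cross-terms: 2, 7, 3, 3  ⇒  Σ = 15
Area = |Σ|/2 = 7.5.
Net area = 443 − 7.5 = 435.5.

435.5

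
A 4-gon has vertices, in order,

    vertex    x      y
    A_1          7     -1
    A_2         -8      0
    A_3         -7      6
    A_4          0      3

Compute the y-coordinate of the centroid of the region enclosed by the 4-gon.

Apply the shoelace formula. First the cross-terms c_i = x_i·y_{i+1} − x_{i+1}·y_i:
  -8, -48, -21, -21  ⇒  2A = -98, A = -49.
Then Σ (y_i + y_{i+1})·c_i = -511, so ȳ = -511 / (6·(-49)) = 73/42.

73/42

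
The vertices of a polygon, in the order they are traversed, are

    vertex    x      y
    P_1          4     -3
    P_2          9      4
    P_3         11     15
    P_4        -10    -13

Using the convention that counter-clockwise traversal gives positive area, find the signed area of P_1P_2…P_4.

111.5

Σ = (43) + (91) + (7) + (82) = 223
Signed area = Σ/2 = 111.5 (positive ⇒ counter-clockwise traversal).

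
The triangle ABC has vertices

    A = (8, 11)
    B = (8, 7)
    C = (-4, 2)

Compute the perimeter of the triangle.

|AB| = √((0)² + (-4)²) = √16 = 4
|BC| = √((-12)² + (-5)²) = √169 = 13
|CA| = √((12)² + (9)²) = √225 = 15
Perimeter = 4 + 13 + 15 = 32.

32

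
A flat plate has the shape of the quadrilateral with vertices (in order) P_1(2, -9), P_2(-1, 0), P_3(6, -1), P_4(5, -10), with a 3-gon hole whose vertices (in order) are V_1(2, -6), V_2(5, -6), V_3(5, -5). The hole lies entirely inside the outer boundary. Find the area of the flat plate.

Outer boundary:
Apply the surveyor's formula: 2A = Σ (x_i·y_{i+1} − x_{i+1}·y_i), indices taken mod 4.
Σ = (-9) + (1) + (-55) + (-25) = -88
Area = |Σ|/2 = 44.
Hole:
V_1→V_2: (2)(-6) − (5)(-6) = 18
V_2→V_3: (5)(-5) − (5)(-6) = 5
V_3→V_1: (5)(-6) − (2)(-5) = -20
Σ = 3
Area = |Σ|/2 = 1.5.
Net area = 44 − 1.5 = 42.5.

42.5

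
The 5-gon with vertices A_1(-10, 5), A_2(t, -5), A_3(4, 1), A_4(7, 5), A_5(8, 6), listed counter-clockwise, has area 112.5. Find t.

The doubled signed area Σ (x_i y_{i+1} − x_{i+1} y_i) is linear in t.
With t=0 it equals 185; the coefficient of t is -4 (from the two edges through A_2).
So -4·t + 185 = 2·112.5 = 225 ⇒ t = -10.

-10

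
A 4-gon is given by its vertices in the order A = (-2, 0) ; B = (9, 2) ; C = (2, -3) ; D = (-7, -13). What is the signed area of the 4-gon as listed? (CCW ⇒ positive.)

Apply the surveyor's formula: 2A = Σ (x_i·y_{i+1} − x_{i+1}·y_i), indices taken mod 4.
Cross-terms: -4, -31, -47, -26  ⇒  Σ = -108
Signed area = Σ/2 = -54 (negative ⇒ clockwise traversal).

-54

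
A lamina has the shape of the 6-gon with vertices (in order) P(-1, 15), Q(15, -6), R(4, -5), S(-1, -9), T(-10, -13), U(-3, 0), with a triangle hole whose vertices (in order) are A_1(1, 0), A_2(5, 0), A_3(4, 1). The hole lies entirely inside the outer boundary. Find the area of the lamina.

Outer boundary:
Σ = (-219) + (-51) + (-41) + (-77) + (-39) + (-45) = -472
Area = |Σ|/2 = 236.
Hole:
Apply the surveyor's formula: 2A = Σ (x_i·y_{i+1} − x_{i+1}·y_i), indices taken mod 3.
Σ = (0) + (5) + (-1) = 4
Area = |Σ|/2 = 2.
Net area = 236 − 2 = 234.

234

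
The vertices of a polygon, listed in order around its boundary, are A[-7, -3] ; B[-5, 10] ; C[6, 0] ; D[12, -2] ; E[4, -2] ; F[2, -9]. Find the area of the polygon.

Apply the shoelace formula: 2A = Σ (x_i·y_{i+1} − x_{i+1}·y_i), indices taken mod 6.
Cross-terms: -85, -60, -12, -16, -32, -69  ⇒  Σ = -274
Area = |Σ|/2 = 137.

137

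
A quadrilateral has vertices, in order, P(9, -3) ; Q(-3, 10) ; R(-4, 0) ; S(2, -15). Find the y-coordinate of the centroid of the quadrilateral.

-451/186

Apply the shoelace formula. First the cross-terms c_i = x_i·y_{i+1} − x_{i+1}·y_i:
  81, 40, 60, 129  ⇒  2A = 310, A = 155.
Then Σ (y_i + y_{i+1})·c_i = -2255, so ȳ = -2255 / (6·155) = -451/186.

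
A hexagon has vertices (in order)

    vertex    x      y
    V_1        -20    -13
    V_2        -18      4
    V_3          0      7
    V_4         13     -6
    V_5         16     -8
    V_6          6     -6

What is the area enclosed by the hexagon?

392.5

Cross-terms: -314, -126, -91, -8, -48, -198  ⇒  Σ = -785
Area = |Σ|/2 = 392.5.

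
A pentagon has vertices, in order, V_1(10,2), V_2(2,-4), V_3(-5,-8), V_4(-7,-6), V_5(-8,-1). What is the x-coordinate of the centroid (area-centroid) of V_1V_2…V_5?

Apply Gauss's area formula. First the cross-terms c_i = x_i·y_{i+1} − x_{i+1}·y_i:
  -44, -36, -26, -41, -6  ⇒  2A = -153, A = -76.5.
Then Σ (x_i + x_{i+1})·c_i = 495, so x̄ = 495 / (6·(-76.5)) = -55/51.

-55/51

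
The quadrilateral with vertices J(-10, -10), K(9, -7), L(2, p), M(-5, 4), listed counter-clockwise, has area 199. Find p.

9

Write out the shoelace sum; only the two edges meeting at L involve p:
2·Area = [(9·p − 2·(-7)) + (2·4 − (-5)·p)] + 250
       = 14·p + 272 = 398
⇒ p = 9.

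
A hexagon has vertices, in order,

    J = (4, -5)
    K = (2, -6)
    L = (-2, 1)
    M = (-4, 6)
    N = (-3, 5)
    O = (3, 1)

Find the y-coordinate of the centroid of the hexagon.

Apply the shoelace formula. First the cross-terms c_i = x_i·y_{i+1} − x_{i+1}·y_i:
  -14, -10, -8, -2, -18, -19  ⇒  2A = -71, A = -35.5.
Then Σ (y_i + y_{i+1})·c_i = 94, so ȳ = 94 / (6·(-35.5)) = -94/213.

-94/213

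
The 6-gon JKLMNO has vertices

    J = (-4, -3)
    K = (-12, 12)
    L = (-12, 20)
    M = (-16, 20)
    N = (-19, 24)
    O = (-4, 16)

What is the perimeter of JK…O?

|JK| = √((-8)² + (15)²) = √289 = 17
|KL| = √((0)² + (8)²) = √64 = 8
|LM| = √((-4)² + (0)²) = √16 = 4
|MN| = √((-3)² + (4)²) = √25 = 5
|NO| = √((15)² + (-8)²) = √289 = 17
|OJ| = √((0)² + (-19)²) = √361 = 19
Perimeter = 17 + 8 + 4 + 5 + 17 + 19 = 70.

70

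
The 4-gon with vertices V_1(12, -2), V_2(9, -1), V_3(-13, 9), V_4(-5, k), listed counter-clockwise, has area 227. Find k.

Write out the shoelace sum; only the two edges meeting at V_4 involve k:
2·Area = [((-13)·k − (-5)·9) + ((-5)·(-2) − 12·k)] + 74
       = -25·k + 129 = 454
⇒ k = -13.

-13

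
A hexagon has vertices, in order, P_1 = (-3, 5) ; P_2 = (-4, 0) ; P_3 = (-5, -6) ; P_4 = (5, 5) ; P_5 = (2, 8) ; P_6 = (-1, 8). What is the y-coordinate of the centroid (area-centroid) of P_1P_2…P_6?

Apply the surveyor's formula. First the cross-terms c_i = x_i·y_{i+1} − x_{i+1}·y_i:
  20, 24, 5, 30, 24, 19  ⇒  2A = 122, A = 61.
Then Σ (y_i + y_{i+1})·c_i = 972, so ȳ = 972 / (6·61) = 162/61.

162/61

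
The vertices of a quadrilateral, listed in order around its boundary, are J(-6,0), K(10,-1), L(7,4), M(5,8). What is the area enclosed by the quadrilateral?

68.5

J→K: (-6)(-1) − (10)(0) = 6
K→L: (10)(4) − (7)(-1) = 47
L→M: (7)(8) − (5)(4) = 36
M→J: (5)(0) − (-6)(8) = 48
Σ = 137
Area = |Σ|/2 = 68.5.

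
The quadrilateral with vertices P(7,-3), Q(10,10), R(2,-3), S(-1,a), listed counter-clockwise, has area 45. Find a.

Write out the shoelace sum; only the two edges meeting at S involve a:
2·Area = [(2·a − (-1)·(-3)) + ((-1)·(-3) − 7·a)] + 50
       = -5·a + 50 = 90
⇒ a = -8.

-8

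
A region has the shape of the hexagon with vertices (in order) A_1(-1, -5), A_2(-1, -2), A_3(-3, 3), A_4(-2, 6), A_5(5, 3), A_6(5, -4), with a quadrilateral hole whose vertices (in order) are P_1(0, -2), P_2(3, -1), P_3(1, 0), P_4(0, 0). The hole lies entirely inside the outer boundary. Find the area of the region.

Outer boundary:
Cross-terms: -3, -9, -12, -36, -35, -29  ⇒  Σ = -124
Area = |Σ|/2 = 62.
Hole:
Apply the shoelace (surveyor's) formula: 2A = Σ (x_i·y_{i+1} − x_{i+1}·y_i), indices taken mod 4.
Σ = (6) + (1) + (0) + (0) = 7
Area = |Σ|/2 = 3.5.
Net area = 62 − 3.5 = 58.5.

58.5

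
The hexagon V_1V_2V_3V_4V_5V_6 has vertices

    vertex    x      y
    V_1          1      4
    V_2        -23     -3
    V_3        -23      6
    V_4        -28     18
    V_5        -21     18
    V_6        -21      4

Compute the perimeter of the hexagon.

|V_1V_2| = √((-24)² + (-7)²) = √625 = 25
|V_2V_3| = √((0)² + (9)²) = √81 = 9
|V_3V_4| = √((-5)² + (12)²) = √169 = 13
|V_4V_5| = √((7)² + (0)²) = √49 = 7
|V_5V_6| = √((0)² + (-14)²) = √196 = 14
|V_6V_1| = √((22)² + (0)²) = √484 = 22
Perimeter = 25 + 9 + 13 + 7 + 14 + 22 = 90.

90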